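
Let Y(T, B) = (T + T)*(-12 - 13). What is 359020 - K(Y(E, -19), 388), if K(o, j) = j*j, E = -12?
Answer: 208476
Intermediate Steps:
Y(T, B) = -50*T (Y(T, B) = (2*T)*(-25) = -50*T)
K(o, j) = j**2
359020 - K(Y(E, -19), 388) = 359020 - 1*388**2 = 359020 - 1*150544 = 359020 - 150544 = 208476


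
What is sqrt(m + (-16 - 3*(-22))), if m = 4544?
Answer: sqrt(4594) ≈ 67.779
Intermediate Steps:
sqrt(m + (-16 - 3*(-22))) = sqrt(4544 + (-16 - 3*(-22))) = sqrt(4544 + (-16 + 66)) = sqrt(4544 + 50) = sqrt(4594)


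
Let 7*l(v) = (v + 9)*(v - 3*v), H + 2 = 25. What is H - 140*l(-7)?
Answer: -537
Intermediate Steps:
H = 23 (H = -2 + 25 = 23)
l(v) = -2*v*(9 + v)/7 (l(v) = ((v + 9)*(v - 3*v))/7 = ((9 + v)*(-2*v))/7 = (-2*v*(9 + v))/7 = -2*v*(9 + v)/7)
H - 140*l(-7) = 23 - (-40)*(-7)*(9 - 7) = 23 - (-40)*(-7)*2 = 23 - 140*4 = 23 - 560 = -537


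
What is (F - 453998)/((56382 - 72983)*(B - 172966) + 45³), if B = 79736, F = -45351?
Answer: -499349/1547802355 ≈ -0.00032262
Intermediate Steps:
(F - 453998)/((56382 - 72983)*(B - 172966) + 45³) = (-45351 - 453998)/((56382 - 72983)*(79736 - 172966) + 45³) = -499349/(-16601*(-93230) + 91125) = -499349/(1547711230 + 91125) = -499349/1547802355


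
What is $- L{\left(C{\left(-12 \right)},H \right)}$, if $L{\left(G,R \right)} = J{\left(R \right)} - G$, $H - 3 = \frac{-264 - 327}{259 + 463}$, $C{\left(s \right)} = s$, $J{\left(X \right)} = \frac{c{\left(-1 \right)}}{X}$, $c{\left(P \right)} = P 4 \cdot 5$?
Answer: $- \frac{892}{315} \approx -2.8317$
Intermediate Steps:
$c{\left(P \right)} = 20 P$ ($c{\left(P \right)} = 4 P 5 = 20 P$)
$J{\left(X \right)} = - \frac{20}{X}$ ($J{\left(X \right)} = \frac{20 \left(-1\right)}{X} = - \frac{20}{X}$)
$H = \frac{1575}{722}$ ($H = 3 + \frac{-264 - 327}{259 + 463} = 3 - \frac{591}{722} = \frac{1575}{722} \approx 2.1814$)
$L{\left(G,R \right)} = - G - \frac{20}{R}$ ($L{\left(G,R \right)} = - \frac{20}{R} - G = - G - \frac{20}{R}$)
$- L{\left(C{\left(-12 \right)},H \right)} = - (\left(-1\right) \left(-12\right) - \frac{20}{\frac{1575}{722}}) = - (12 - \frac{2888}{315}) = \left(-1\right) \frac{892}{315} = - \frac{892}{315}$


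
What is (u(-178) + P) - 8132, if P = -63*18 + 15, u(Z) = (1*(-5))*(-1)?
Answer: -9246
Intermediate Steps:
u(Z) = 5 (u(Z) = -5*(-1) = 5)
P = -1119 (P = -1134 + 15 = -1119)
(u(-178) + P) - 8132 = (5 - 1119) - 8132 = -1114 - 8132 = -9246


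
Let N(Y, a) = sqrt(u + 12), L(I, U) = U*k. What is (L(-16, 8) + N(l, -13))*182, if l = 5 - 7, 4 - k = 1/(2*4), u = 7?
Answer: 5642 + 182*sqrt(19) ≈ 6435.3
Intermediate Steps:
k = 31/8 (k = 4 - 1/(2*4) = 4 - 1*1/8 = 4 - 1/8 = 31/8 ≈ 3.8750)
l = -2
L(I, U) = 31*U/8 (L(I, U) = U*(31/8) = 31*U/8)
N(Y, a) = sqrt(19) (N(Y, a) = sqrt(7 + 12) = sqrt(19))
(L(-16, 8) + N(l, -13))*182 = ((31/8)*8 + sqrt(19))*182 = (31 + sqrt(19))*182 = 5642 + 182*sqrt(19)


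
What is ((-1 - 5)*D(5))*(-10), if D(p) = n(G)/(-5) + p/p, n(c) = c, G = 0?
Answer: 60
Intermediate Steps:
D(p) = 1 (D(p) = 0/(-5) + p/p = 0*(-1/5) + 1 = 0 + 1 = 1)
((-1 - 5)*D(5))*(-10) = ((-1 - 5)*1)*(-10) = -6*1*(-10) = -6*(-10) = 60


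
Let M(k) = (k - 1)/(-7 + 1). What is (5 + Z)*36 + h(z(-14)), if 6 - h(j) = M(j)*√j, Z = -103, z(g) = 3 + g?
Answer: -3522 - 2*I*√11 ≈ -3522.0 - 6.6332*I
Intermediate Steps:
M(k) = ⅙ - k/6 (M(k) = (-1 + k)/(-6) = (-1 + k)*(-⅙) = ⅙ - k/6)
h(j) = 6 - √j*(⅙ - j/6) (h(j) = 6 - (⅙ - j/6)*√j = 6 - √j*(⅙ - j/6))
(5 + Z)*36 + h(z(-14)) = (5 - 103)*36 + (6 + √(3 - 14)*(-1 + (3 - 14))/6) = -98*36 + (6 + √(-11)*(-1 - 11)/6) = -3528 + (6 + (⅙)*(I*√11)*(-12)) = -3528 + (6 - 2*I*√11) = -3522 - 2*I*√11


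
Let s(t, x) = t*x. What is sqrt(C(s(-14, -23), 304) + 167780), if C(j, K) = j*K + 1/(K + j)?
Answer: sqrt(104108913794)/626 ≈ 515.43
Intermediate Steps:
C(j, K) = 1/(K + j) + K*j (C(j, K) = K*j + 1/(K + j) = 1/(K + j) + K*j)
sqrt(C(s(-14, -23), 304) + 167780) = sqrt((1 + 304*(-14*(-23))**2 - 14*(-23)*304**2)/(304 - 14*(-23)) + 167780) = sqrt((1 + 304*322**2 + 322*92416)/(304 + 322) + 167780) = sqrt((1 + 304*103684 + 29757952)/626 + 167780) = sqrt((1 + 31519936 + 29757952)/626 + 167780) = sqrt((1/626)*61277889 + 167780) = sqrt(61277889/626 + 167780) = sqrt(166308169/626) = sqrt(104108913794)/626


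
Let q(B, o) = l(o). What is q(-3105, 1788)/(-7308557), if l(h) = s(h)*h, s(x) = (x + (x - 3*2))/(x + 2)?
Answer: -638316/1308231703 ≈ -0.00048792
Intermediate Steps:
s(x) = (-6 + 2*x)/(2 + x) (s(x) = (x + (x - 6))/(2 + x) = (x + (-6 + x))/(2 + x) = (-6 + 2*x)/(2 + x))
l(h) = 2*h*(-3 + h)/(2 + h) (l(h) = (2*(-3 + h)/(2 + h))*h = 2*h*(-3 + h)/(2 + h))
q(B, o) = 2*o*(-3 + o)/(2 + o)
q(-3105, 1788)/(-7308557) = (2*1788*(-3 + 1788)/(2 + 1788))/(-7308557) = (2*1788*1785/1790)*(-1/7308557) = (2*1788*(1/1790)*1785)*(-1/7308557) = (638316/179)*(-1/7308557) = -638316/1308231703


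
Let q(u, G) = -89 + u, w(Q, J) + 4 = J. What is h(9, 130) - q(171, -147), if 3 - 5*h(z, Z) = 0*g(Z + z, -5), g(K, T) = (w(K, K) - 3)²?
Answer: -407/5 ≈ -81.400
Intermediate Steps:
w(Q, J) = -4 + J
g(K, T) = (-7 + K)² (g(K, T) = ((-4 + K) - 3)² = (-7 + K)²)
h(z, Z) = ⅗ (h(z, Z) = ⅗ - 0*(-7 + (Z + z))² = ⅗ - 0*(-7 + Z + z)² = ⅗ - ⅕*0 = ⅗ + 0 = ⅗)
h(9, 130) - q(171, -147) = ⅗ - (-89 + 171) = ⅗ - 1*82 = ⅗ - 82 = -407/5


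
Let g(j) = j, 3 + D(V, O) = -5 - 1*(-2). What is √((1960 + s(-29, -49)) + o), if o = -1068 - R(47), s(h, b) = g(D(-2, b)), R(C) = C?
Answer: √839 ≈ 28.965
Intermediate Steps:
D(V, O) = -6 (D(V, O) = -3 + (-5 - 1*(-2)) = -3 + (-5 + 2) = -3 - 3 = -6)
s(h, b) = -6
o = -1115 (o = -1068 - 1*47 = -1068 - 47 = -1115)
√((1960 + s(-29, -49)) + o) = √((1960 - 6) - 1115) = √(1954 - 1115) = √839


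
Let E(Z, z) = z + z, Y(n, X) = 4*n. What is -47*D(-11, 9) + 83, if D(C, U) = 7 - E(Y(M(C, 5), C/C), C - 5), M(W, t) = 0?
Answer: -1750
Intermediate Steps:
E(Z, z) = 2*z
D(C, U) = 17 - 2*C (D(C, U) = 7 - 2*(C - 5) = 7 - 2*(-5 + C) = 7 - (-10 + 2*C) = 7 + (10 - 2*C) = 17 - 2*C)
-47*D(-11, 9) + 83 = -47*(17 - 2*(-11)) + 83 = -47*(17 + 22) + 83 = -47*39 + 83 = -1833 + 83 = -1750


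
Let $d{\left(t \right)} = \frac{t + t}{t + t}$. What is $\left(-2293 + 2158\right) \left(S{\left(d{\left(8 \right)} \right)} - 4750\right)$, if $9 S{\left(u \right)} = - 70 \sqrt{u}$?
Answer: $642300$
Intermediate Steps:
$d{\left(t \right)} = 1$ ($d{\left(t \right)} = \frac{2 t}{2 t} = 2 t \frac{1}{2 t} = 1$)
$S{\left(u \right)} = - \frac{70 \sqrt{u}}{9}$ ($S{\left(u \right)} = \frac{\left(-70\right) \sqrt{u}}{9} = - \frac{70 \sqrt{u}}{9}$)
$\left(-2293 + 2158\right) \left(S{\left(d{\left(8 \right)} \right)} - 4750\right) = \left(-2293 + 2158\right) \left(- \frac{70 \sqrt{1}}{9} - 4750\right) = - 135 \left(\left(- \frac{70}{9}\right) 1 - 4750\right) = - 135 \left(- \frac{70}{9} - 4750\right) = \left(-135\right) \left(- \frac{42820}{9}\right) = 642300$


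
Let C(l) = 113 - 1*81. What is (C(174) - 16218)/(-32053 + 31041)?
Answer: 8093/506 ≈ 15.994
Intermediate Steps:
C(l) = 32 (C(l) = 113 - 81 = 32)
(C(174) - 16218)/(-32053 + 31041) = (32 - 16218)/(-32053 + 31041) = -16186/(-1012) = -16186*(-1/1012) = 8093/506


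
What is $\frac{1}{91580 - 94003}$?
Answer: $- \frac{1}{2423} \approx -0.00041271$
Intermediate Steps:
$\frac{1}{91580 - 94003} = \frac{1}{-2423} = - \frac{1}{2423}$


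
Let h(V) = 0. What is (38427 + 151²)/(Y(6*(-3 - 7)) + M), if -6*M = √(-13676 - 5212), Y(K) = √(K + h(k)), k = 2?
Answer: 183684*I/(√4722 - 6*√15) ≈ 4038.9*I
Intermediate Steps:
Y(K) = √K (Y(K) = √(K + 0) = √K)
M = -I*√4722/3 (M = -√(-13676 - 5212)/6 = -I*√4722/3 ≈ -22.906*I)
(38427 + 151²)/(Y(6*(-3 - 7)) + M) = (38427 + 151²)/(√(6*(-3 - 7)) - I*√4722/3) = (38427 + 22801)/(√(6*(-10)) - I*√4722/3) = 61228/(√(-60) - I*√4722/3) = 61228/(2*I*√15 - I*√4722/3)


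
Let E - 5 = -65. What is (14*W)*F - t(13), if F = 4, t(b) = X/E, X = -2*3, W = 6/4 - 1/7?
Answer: 759/10 ≈ 75.900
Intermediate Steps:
W = 19/14 (W = 6*(1/4) - 1*1/7 = 3/2 - 1/7 = 19/14 ≈ 1.3571)
E = -60 (E = 5 - 65 = -60)
X = -6
t(b) = 1/10 (t(b) = -6/(-60) = -6*(-1/60) = 1/10)
(14*W)*F - t(13) = (14*(19/14))*4 - 1*1/10 = 19*4 - 1/10 = 76 - 1/10 = 759/10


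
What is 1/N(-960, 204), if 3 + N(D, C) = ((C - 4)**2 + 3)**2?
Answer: 1/1600240006 ≈ 6.2491e-10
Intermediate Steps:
N(D, C) = -3 + (3 + (-4 + C)**2)**2 (N(D, C) = -3 + ((C - 4)**2 + 3)**2 = -3 + ((-4 + C)**2 + 3)**2 = -3 + (3 + (-4 + C)**2)**2)
1/N(-960, 204) = 1/(-3 + (3 + (-4 + 204)**2)**2) = 1/(-3 + (3 + 200**2)**2) = 1/(-3 + (3 + 40000)**2) = 1/(-3 + 40003**2) = 1/(-3 + 1600240009) = 1/1600240006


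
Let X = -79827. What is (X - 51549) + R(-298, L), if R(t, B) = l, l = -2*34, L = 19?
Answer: -131444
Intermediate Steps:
l = -68
R(t, B) = -68
(X - 51549) + R(-298, L) = (-79827 - 51549) - 68 = -131376 - 68 = -131444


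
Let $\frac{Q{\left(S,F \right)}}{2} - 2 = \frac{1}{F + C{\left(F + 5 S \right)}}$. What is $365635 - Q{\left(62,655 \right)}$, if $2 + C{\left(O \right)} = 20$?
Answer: $\frac{246069661}{673} \approx 3.6563 \cdot 10^{5}$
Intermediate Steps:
$C{\left(O \right)} = 18$ ($C{\left(O \right)} = -2 + 20 = 18$)
$Q{\left(S,F \right)} = 4 + \frac{2}{18 + F}$ ($Q{\left(S,F \right)} = 4 + \frac{2}{F + 18} = 4 + \frac{2}{18 + F}$)
$365635 - Q{\left(62,655 \right)} = 365635 - \frac{2 \left(37 + 2 \cdot 655\right)}{18 + 655} = 365635 - \frac{2 \left(37 + 1310\right)}{673} = 365635 - 2 \cdot \frac{1}{673} \cdot 1347 = 365635 - \frac{2694}{673} = \frac{246069661}{673}$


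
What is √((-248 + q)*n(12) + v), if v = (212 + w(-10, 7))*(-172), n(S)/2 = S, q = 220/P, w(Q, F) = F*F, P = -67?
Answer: 6*I*√6349791/67 ≈ 225.66*I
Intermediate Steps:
w(Q, F) = F²
q = -220/67 (q = 220/(-67) = 220*(-1/67) = -220/67 ≈ -3.2836)
n(S) = 2*S
v = -44892 (v = (212 + 7²)*(-172) = (212 + 49)*(-172) = 261*(-172) = -44892)
√((-248 + q)*n(12) + v) = √((-248 - 220/67)*(2*12) - 44892) = √(-16836/67*24 - 44892) = √(-404064/67 - 44892) = √(-3411828/67) = 6*I*√6349791/67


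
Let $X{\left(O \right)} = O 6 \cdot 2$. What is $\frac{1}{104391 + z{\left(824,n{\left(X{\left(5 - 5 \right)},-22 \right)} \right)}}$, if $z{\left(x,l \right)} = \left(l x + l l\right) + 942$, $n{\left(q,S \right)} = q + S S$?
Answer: $\frac{1}{738405} \approx 1.3543 \cdot 10^{-6}$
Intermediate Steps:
$X{\left(O \right)} = 12 O$ ($X{\left(O \right)} = 6 O 2 = 12 O$)
$n{\left(q,S \right)} = q + S^{2}$
$z{\left(x,l \right)} = 942 + l^{2} + l x$ ($z{\left(x,l \right)} = \left(l x + l^{2}\right) + 942 = \left(l^{2} + l x\right) + 942 = 942 + l^{2} + l x$)
$\frac{1}{104391 + z{\left(824,n{\left(X{\left(5 - 5 \right)},-22 \right)} \right)}} = \frac{1}{104391 + \left(942 + \left(12 \left(5 - 5\right) + \left(-22\right)^{2}\right)^{2} + \left(12 \left(5 - 5\right) + \left(-22\right)^{2}\right) 824\right)} = \frac{1}{104391 + \left(942 + \left(12 \left(5 - 5\right) + 484\right)^{2} + \left(12 \left(5 - 5\right) + 484\right) 824\right)} = \frac{1}{104391 + \left(942 + \left(12 \cdot 0 + 484\right)^{2} + \left(12 \cdot 0 + 484\right) 824\right)} = \frac{1}{104391 + \left(942 + \left(0 + 484\right)^{2} + \left(0 + 484\right) 824\right)} = \frac{1}{104391 + \left(942 + 484^{2} + 484 \cdot 824\right)} = \frac{1}{104391 + \left(942 + 234256 + 398816\right)} = \frac{1}{104391 + 634014} = \frac{1}{738405}$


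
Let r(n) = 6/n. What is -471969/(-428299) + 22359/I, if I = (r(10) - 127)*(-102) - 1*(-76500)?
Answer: 86278279607/63811411412 ≈ 1.3521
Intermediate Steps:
I = 446964/5 (I = (6/10 - 127)*(-102) - 1*(-76500) = (6*(⅒) - 127)*(-102) + 76500 = (⅗ - 127)*(-102) + 76500 = -632/5*(-102) + 76500 = 64464/5 + 76500 = 446964/5 ≈ 89393.)
-471969/(-428299) + 22359/I = -471969/(-428299) + 22359/(446964/5) = -471969*(-1/428299) + 22359*(5/446964) = 471969/428299 + 37265/148988 = 86278279607/63811411412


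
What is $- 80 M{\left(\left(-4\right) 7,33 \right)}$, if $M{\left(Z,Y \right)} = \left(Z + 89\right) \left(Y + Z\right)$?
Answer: $-24400$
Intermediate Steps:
$M{\left(Z,Y \right)} = \left(89 + Z\right) \left(Y + Z\right)$
$- 80 M{\left(\left(-4\right) 7,33 \right)} = - 80 \left(\left(\left(-4\right) 7\right)^{2} + 89 \cdot 33 + 89 \left(\left(-4\right) 7\right) + 33 \left(\left(-4\right) 7\right)\right) = - 80 \left(\left(-28\right)^{2} + 2937 + 89 \left(-28\right) + 33 \left(-28\right)\right) = - 80 \left(784 + 2937 - 2492 - 924\right) = - 80 \cdot 305 = \left(-1\right) 24400 = -24400$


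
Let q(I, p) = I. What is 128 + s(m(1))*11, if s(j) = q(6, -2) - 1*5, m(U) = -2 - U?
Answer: 139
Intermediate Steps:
s(j) = 1 (s(j) = 6 - 1*5 = 6 - 5 = 1)
128 + s(m(1))*11 = 128 + 1*11 = 128 + 11 = 139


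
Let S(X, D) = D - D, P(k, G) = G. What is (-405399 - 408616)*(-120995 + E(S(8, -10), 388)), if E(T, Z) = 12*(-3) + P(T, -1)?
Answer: 98521863480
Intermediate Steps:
S(X, D) = 0
E(T, Z) = -37 (E(T, Z) = 12*(-3) - 1 = -36 - 1 = -37)
(-405399 - 408616)*(-120995 + E(S(8, -10), 388)) = (-405399 - 408616)*(-120995 - 37) = -814015*(-121032) = 98521863480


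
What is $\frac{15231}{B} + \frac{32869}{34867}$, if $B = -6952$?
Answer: $- \frac{302553989}{242395384} \approx -1.2482$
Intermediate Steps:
$\frac{15231}{B} + \frac{32869}{34867} = \frac{15231}{-6952} + \frac{32869}{34867} = 15231 \left(- \frac{1}{6952}\right) + 32869 \cdot \frac{1}{34867} = - \frac{15231}{6952} + \frac{32869}{34867} = - \frac{302553989}{242395384}$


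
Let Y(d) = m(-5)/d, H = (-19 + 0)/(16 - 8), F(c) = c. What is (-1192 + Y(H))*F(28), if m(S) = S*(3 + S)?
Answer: -636384/19 ≈ -33494.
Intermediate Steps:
H = -19/8 ≈ -2.3750
Y(d) = 10/d (Y(d) = (-5*(3 - 5))/d = (-5*(-2))/d = 10/d)
(-1192 + Y(H))*F(28) = (-1192 + 10/(-19/8))*28 = (-1192 + 10*(-8/19))*28 = (-1192 - 80/19)*28 = -22728/19*28 = -636384/19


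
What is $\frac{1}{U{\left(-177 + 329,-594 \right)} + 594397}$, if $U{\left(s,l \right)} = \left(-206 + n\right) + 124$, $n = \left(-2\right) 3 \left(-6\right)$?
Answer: $\frac{1}{594351} \approx 1.6825 \cdot 10^{-6}$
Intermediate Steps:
$n = 36$ ($n = \left(-6\right) \left(-6\right) = 36$)
$U{\left(s,l \right)} = -46$ ($U{\left(s,l \right)} = \left(-206 + 36\right) + 124 = -170 + 124 = -46$)
$\frac{1}{U{\left(-177 + 329,-594 \right)} + 594397} = \frac{1}{-46 + 594397} = \frac{1}{594351}$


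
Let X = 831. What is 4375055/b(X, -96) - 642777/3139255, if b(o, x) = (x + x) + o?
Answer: 13734002549522/2005983945 ≈ 6846.5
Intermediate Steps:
b(o, x) = o + 2*x (b(o, x) = 2*x + o = o + 2*x)
4375055/b(X, -96) - 642777/3139255 = 4375055/(831 + 2*(-96)) - 642777/3139255 = 4375055/(831 - 192) - 642777*1/3139255 = 4375055/639 - 642777/3139255 = 13734002549522/2005983945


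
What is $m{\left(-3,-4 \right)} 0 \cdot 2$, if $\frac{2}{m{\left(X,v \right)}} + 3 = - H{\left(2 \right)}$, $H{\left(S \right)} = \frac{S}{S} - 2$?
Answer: $0$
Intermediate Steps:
$H{\left(S \right)} = -1$ ($H{\left(S \right)} = 1 - 2 = -1$)
$m{\left(X,v \right)} = -1$ ($m{\left(X,v \right)} = \frac{2}{-3 - -1} = \frac{2}{-3 + 1} = \frac{2}{-2} = 2 \left(- \frac{1}{2}\right) = -1$)
$m{\left(-3,-4 \right)} 0 \cdot 2 = - 0 \cdot 2 = \left(-1\right) 0 = 0$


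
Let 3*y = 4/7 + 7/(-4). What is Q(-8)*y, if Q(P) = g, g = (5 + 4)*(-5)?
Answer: 495/28 ≈ 17.679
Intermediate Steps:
g = -45 (g = 9*(-5) = -45)
Q(P) = -45
y = -11/28 (y = (4/7 + 7/(-4))/3 = (4*(⅐) + 7*(-¼))/3 = (4/7 - 7/4)/3 = (⅓)*(-33/28) = -11/28 ≈ -0.39286)
Q(-8)*y = -45*(-11/28) = 495/28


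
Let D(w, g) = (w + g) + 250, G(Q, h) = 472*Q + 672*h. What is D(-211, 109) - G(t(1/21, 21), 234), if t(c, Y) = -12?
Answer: -151436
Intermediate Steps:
D(w, g) = 250 + g + w (D(w, g) = (g + w) + 250 = 250 + g + w)
D(-211, 109) - G(t(1/21, 21), 234) = (250 + 109 - 211) - (472*(-12) + 672*234) = 148 - (-5664 + 157248) = 148 - 1*151584 = 148 - 151584 = -151436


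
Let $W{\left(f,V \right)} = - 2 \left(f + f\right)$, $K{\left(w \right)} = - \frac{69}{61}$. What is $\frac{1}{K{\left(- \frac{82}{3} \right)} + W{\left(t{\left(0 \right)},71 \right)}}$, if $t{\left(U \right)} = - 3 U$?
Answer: $- \frac{61}{69} \approx -0.88406$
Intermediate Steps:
$K{\left(w \right)} = - \frac{69}{61}$ ($K{\left(w \right)} = \left(-69\right) \frac{1}{61} = - \frac{69}{61}$)
$W{\left(f,V \right)} = - 4 f$ ($W{\left(f,V \right)} = - 2 \cdot 2 f = - 4 f$)
$\frac{1}{K{\left(- \frac{82}{3} \right)} + W{\left(t{\left(0 \right)},71 \right)}} = \frac{1}{- \frac{69}{61} - 4 \left(\left(-3\right) 0\right)} = \frac{1}{- \frac{69}{61} - 0} = \frac{1}{- \frac{69}{61} + 0} = \frac{1}{- \frac{69}{61}} = - \frac{61}{69}$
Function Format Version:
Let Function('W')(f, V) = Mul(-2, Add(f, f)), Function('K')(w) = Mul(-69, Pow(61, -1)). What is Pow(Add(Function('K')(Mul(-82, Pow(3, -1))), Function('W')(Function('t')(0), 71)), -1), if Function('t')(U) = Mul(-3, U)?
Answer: Rational(-61, 69) ≈ -0.88406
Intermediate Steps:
Function('K')(w) = Rational(-69, 61) (Function('K')(w) = Mul(-69, Rational(1, 61)) = Rational(-69, 61))
Function('W')(f, V) = Mul(-4, f) (Function('W')(f, V) = Mul(-2, Mul(2, f)) = Mul(-4, f))
Pow(Add(Function('K')(Mul(-82, Pow(3, -1))), Function('W')(Function('t')(0), 71)), -1) = Pow(Add(Rational(-69, 61), Mul(-4, Mul(-3, 0))), -1) = Pow(Add(Rational(-69, 61), Mul(-4, 0)), -1) = Pow(Add(Rational(-69, 61), 0), -1) = Pow(Rational(-69, 61), -1) = Rational(-61, 69)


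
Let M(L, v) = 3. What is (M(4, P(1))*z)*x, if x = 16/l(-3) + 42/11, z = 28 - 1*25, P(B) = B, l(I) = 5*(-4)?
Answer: 1494/55 ≈ 27.164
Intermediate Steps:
l(I) = -20
z = 3 (z = 28 - 25 = 3)
x = 166/55 (x = 16/(-20) + 42/11 = 16*(-1/20) + 42*(1/11) = -4/5 + 42/11 = 166/55 ≈ 3.0182)
(M(4, P(1))*z)*x = (3*3)*(166/55) = 9*(166/55) = 1494/55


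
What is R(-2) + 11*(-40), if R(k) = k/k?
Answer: -439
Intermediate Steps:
R(k) = 1
R(-2) + 11*(-40) = 1 + 11*(-40) = 1 - 440 = -439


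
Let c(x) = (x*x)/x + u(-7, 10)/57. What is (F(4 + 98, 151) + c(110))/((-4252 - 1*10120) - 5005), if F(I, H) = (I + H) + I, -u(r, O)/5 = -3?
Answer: -8840/368163 ≈ -0.024011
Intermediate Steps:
u(r, O) = 15 (u(r, O) = -5*(-3) = 15)
c(x) = 5/19 + x (c(x) = (x*x)/x + 15/57 = x²/x + 15*(1/57) = x + 5/19 = 5/19 + x)
F(I, H) = H + 2*I (F(I, H) = (H + I) + I = H + 2*I)
(F(4 + 98, 151) + c(110))/((-4252 - 1*10120) - 5005) = ((151 + 2*(4 + 98)) + (5/19 + 110))/((-4252 - 1*10120) - 5005) = ((151 + 2*102) + 2095/19)/((-4252 - 10120) - 5005) = ((151 + 204) + 2095/19)/(-14372 - 5005) = (355 + 2095/19)/(-19377) = (8840/19)*(-1/19377) = -8840/368163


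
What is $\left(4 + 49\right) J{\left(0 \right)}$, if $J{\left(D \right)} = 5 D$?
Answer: $0$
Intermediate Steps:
$\left(4 + 49\right) J{\left(0 \right)} = \left(4 + 49\right) 5 \cdot 0 = 53 \cdot 0 = 0$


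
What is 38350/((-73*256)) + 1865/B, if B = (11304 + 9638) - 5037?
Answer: -57510363/29723264 ≈ -1.9349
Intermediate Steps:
B = 15905 (B = 20942 - 5037 = 15905)
38350/((-73*256)) + 1865/B = 38350/((-73*256)) + 1865/15905 = 38350/(-18688) + 1865*(1/15905) = 38350*(-1/18688) + 373/3181 = -19175/9344 + 373/3181 = -57510363/29723264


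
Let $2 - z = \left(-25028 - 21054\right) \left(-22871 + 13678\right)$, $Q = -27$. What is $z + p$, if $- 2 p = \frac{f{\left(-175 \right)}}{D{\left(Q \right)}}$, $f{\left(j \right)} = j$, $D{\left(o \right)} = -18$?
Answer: $- \frac{15250745839}{36} \approx -4.2363 \cdot 10^{8}$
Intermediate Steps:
$z = -423631824$ ($z = 2 - \left(-25028 - 21054\right) \left(-22871 + 13678\right) = 2 - \left(-46082\right) \left(-9193\right) = 2 - 423631826 = -423631824$)
$p = - \frac{175}{36}$ ($p = - \frac{\left(-175\right) \frac{1}{-18}}{2} = - \frac{\left(-175\right) \left(- \frac{1}{18}\right)}{2} = \left(- \frac{1}{2}\right) \frac{175}{18} = - \frac{175}{36} \approx -4.8611$)
$z + p = -423631824 - \frac{175}{36} = - \frac{15250745839}{36}$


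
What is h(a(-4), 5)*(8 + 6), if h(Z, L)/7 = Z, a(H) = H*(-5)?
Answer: 1960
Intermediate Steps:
a(H) = -5*H
h(Z, L) = 7*Z
h(a(-4), 5)*(8 + 6) = (7*(-5*(-4)))*(8 + 6) = (7*20)*14 = 140*14 = 1960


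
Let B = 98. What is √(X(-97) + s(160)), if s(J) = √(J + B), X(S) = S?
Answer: √(-97 + √258) ≈ 8.9965*I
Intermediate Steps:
s(J) = √(98 + J) (s(J) = √(J + 98) = √(98 + J))
√(X(-97) + s(160)) = √(-97 + √(98 + 160)) = √(-97 + √258)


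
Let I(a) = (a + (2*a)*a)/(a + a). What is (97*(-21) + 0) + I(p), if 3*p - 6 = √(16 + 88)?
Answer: -4069/2 + 2*√26/3 ≈ -2031.1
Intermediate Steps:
p = 2 + 2*√26/3 (p = 2 + √(16 + 88)/3 = 2 + √104/3 = 2 + (2*√26)/3 = 2 + 2*√26/3 ≈ 5.3993)
I(a) = (a + 2*a²)/(2*a) (I(a) = (a + 2*a²)/((2*a)) = (a + 2*a²)*(1/(2*a)) = (a + 2*a²)/(2*a))
(97*(-21) + 0) + I(p) = (97*(-21) + 0) + (½ + (2 + 2*√26/3)) = (-2037 + 0) + (5/2 + 2*√26/3) = -2037 + (5/2 + 2*√26/3) = -4069/2 + 2*√26/3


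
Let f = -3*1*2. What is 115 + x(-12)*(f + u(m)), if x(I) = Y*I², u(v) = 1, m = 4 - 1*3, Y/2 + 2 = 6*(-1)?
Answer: 11635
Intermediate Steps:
Y = -16 (Y = -4 + 2*(6*(-1)) = -4 + 2*(-6) = -4 - 12 = -16)
m = 1 (m = 4 - 3 = 1)
f = -6 (f = -3*2 = -6)
x(I) = -16*I²
115 + x(-12)*(f + u(m)) = 115 + (-16*(-12)²)*(-6 + 1) = 115 - 16*144*(-5) = 115 - 2304*(-5) = 115 + 11520 = 11635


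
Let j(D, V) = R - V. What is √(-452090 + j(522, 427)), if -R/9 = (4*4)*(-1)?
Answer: I*√452373 ≈ 672.59*I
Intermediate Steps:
R = 144 (R = -9*4*4*(-1) = -144*(-1) = -9*(-16) = 144)
j(D, V) = 144 - V
√(-452090 + j(522, 427)) = √(-452090 + (144 - 1*427)) = √(-452090 + (144 - 427)) = √(-452090 - 283) = √(-452373) = I*√452373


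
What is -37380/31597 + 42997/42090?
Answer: -214747991/1329917730 ≈ -0.16147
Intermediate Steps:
-37380/31597 + 42997/42090 = -214747991/1329917730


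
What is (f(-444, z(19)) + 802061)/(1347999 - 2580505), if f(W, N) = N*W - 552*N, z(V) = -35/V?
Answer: -15274019/23417614 ≈ -0.65224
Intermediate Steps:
f(W, N) = -552*N + N*W
(f(-444, z(19)) + 802061)/(1347999 - 2580505) = ((-35/19)*(-552 - 444) + 802061)/(1347999 - 2580505) = (-35*1/19*(-996) + 802061)/(-1232506) = (-35/19*(-996) + 802061)*(-1/1232506) = (34860/19 + 802061)*(-1/1232506) = (15274019/19)*(-1/1232506) = -15274019/23417614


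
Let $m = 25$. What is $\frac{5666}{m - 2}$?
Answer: $\frac{5666}{23} \approx 246.35$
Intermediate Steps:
$\frac{5666}{m - 2} = \frac{5666}{25 - 2} = \frac{5666}{23}$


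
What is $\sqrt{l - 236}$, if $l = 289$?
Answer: $\sqrt{53} \approx 7.2801$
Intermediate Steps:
$\sqrt{l - 236} = \sqrt{289 - 236} = \sqrt{53}$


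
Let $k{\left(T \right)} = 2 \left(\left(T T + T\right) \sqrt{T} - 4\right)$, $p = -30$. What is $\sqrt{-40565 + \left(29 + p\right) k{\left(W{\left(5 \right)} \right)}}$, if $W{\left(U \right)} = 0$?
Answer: $i \sqrt{40557} \approx 201.39 i$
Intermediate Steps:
$k{\left(T \right)} = -8 + 2 \sqrt{T} \left(T + T^{2}\right)$ ($k{\left(T \right)} = 2 \left(\left(T^{2} + T\right) \sqrt{T} - 4\right) = 2 \left(\left(T + T^{2}\right) \sqrt{T} - 4\right) = 2 \left(\sqrt{T} \left(T + T^{2}\right) - 4\right) = 2 \left(-4 + \sqrt{T} \left(T + T^{2}\right)\right) = -8 + 2 \sqrt{T} \left(T + T^{2}\right)$)
$\sqrt{-40565 + \left(29 + p\right) k{\left(W{\left(5 \right)} \right)}} = \sqrt{-40565 + \left(29 - 30\right) \left(-8 + 2 \cdot 0^{\frac{3}{2}} + 2 \cdot 0^{\frac{5}{2}}\right)} = \sqrt{-40565 - \left(-8 + 2 \cdot 0 + 2 \cdot 0\right)} = \sqrt{-40565 - \left(-8 + 0 + 0\right)} = \sqrt{-40565 - -8} = \sqrt{-40565 + 8} = \sqrt{-40557} = i \sqrt{40557}$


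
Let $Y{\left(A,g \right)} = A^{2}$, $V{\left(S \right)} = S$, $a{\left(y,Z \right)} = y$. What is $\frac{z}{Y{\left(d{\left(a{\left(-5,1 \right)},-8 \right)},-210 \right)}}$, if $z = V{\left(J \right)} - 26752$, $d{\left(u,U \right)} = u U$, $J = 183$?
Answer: $- \frac{26569}{1600} \approx -16.606$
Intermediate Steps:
$d{\left(u,U \right)} = U u$
$z = -26569$ ($z = 183 - 26752 = -26569$)
$\frac{z}{Y{\left(d{\left(a{\left(-5,1 \right)},-8 \right)},-210 \right)}} = - \frac{26569}{\left(\left(-8\right) \left(-5\right)\right)^{2}} = - \frac{26569}{40^{2}} = - \frac{26569}{1600}$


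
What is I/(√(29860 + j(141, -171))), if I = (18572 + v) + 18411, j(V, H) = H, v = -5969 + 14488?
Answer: 45502*√29689/29689 ≈ 264.08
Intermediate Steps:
v = 8519
I = 45502 (I = (18572 + 8519) + 18411 = 27091 + 18411 = 45502)
I/(√(29860 + j(141, -171))) = 45502/(√(29860 - 171)) = 45502/(√29689) = 45502*(√29689/29689) = 45502*√29689/29689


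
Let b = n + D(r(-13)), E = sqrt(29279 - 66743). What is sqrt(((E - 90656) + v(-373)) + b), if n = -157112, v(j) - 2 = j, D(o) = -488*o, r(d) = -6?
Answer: sqrt(-245211 + 2*I*sqrt(9366)) ≈ 0.195 + 495.19*I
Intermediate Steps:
v(j) = 2 + j
E = 2*I*sqrt(9366) (E = sqrt(-37464) = 2*I*sqrt(9366) ≈ 193.56*I)
b = -154184 (b = -157112 - 488*(-6) = -157112 + 2928 = -154184)
sqrt(((E - 90656) + v(-373)) + b) = sqrt(((2*I*sqrt(9366) - 90656) + (2 - 373)) - 154184) = sqrt(((-90656 + 2*I*sqrt(9366)) - 371) - 154184) = sqrt((-91027 + 2*I*sqrt(9366)) - 154184) = sqrt(-245211 + 2*I*sqrt(9366))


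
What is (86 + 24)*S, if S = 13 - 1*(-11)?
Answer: 2640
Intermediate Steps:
S = 24 (S = 13 + 11 = 24)
(86 + 24)*S = (86 + 24)*24 = 110*24 = 2640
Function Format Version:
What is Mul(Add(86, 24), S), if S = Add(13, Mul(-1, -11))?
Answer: 2640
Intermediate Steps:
S = 24 (S = Add(13, 11) = 24)
Mul(Add(86, 24), S) = Mul(Add(86, 24), 24) = Mul(110, 24) = 2640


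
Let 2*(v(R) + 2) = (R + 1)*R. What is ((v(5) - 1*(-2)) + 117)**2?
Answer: 17424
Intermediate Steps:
v(R) = -2 + R*(1 + R)/2 (v(R) = -2 + ((R + 1)*R)/2 = -2 + ((1 + R)*R)/2 = -2 + (R*(1 + R))/2 = -2 + R*(1 + R)/2)
((v(5) - 1*(-2)) + 117)**2 = (((-2 + (1/2)*5 + (1/2)*5**2) - 1*(-2)) + 117)**2 = (((-2 + 5/2 + (1/2)*25) + 2) + 117)**2 = (((-2 + 5/2 + 25/2) + 2) + 117)**2 = ((13 + 2) + 117)**2 = (15 + 117)**2 = 132**2 = 17424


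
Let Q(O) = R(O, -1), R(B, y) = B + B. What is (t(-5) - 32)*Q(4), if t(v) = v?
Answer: -296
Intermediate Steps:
R(B, y) = 2*B
Q(O) = 2*O
(t(-5) - 32)*Q(4) = (-5 - 32)*(2*4) = -37*8 = -296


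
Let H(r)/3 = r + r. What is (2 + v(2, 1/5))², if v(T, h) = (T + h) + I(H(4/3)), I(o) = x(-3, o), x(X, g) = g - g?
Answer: 441/25 ≈ 17.640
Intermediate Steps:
H(r) = 6*r (H(r) = 3*(r + r) = 3*(2*r) = 6*r)
x(X, g) = 0
I(o) = 0
v(T, h) = T + h (v(T, h) = (T + h) + 0 = T + h)
(2 + v(2, 1/5))² = (2 + (2 + 1/5))² = (2 + (2 + ⅕))² = (2 + 11/5)² = (21/5)² = 441/25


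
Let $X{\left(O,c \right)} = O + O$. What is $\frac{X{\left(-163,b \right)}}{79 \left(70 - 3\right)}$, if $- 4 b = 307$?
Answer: $- \frac{326}{5293} \approx -0.061591$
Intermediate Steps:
$b = - \frac{307}{4}$ ($b = \left(- \frac{1}{4}\right) 307 = - \frac{307}{4} \approx -76.75$)
$X{\left(O,c \right)} = 2 O$
$\frac{X{\left(-163,b \right)}}{79 \left(70 - 3\right)} = \frac{2 \left(-163\right)}{79 \left(70 - 3\right)} = - \frac{326}{79 \cdot 67} = - \frac{326}{5293}$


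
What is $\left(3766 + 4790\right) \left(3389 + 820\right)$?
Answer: $36012204$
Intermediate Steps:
$\left(3766 + 4790\right) \left(3389 + 820\right) = 8556 \cdot 4209 = 36012204$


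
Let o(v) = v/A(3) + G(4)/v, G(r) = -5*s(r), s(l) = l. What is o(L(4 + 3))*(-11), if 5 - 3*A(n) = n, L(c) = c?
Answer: -1177/14 ≈ -84.071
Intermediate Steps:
G(r) = -5*r
A(n) = 5/3 - n/3
o(v) = -20/v + 3*v/2 (o(v) = v/(5/3 - ⅓*3) + (-5*4)/v = v/(5/3 - 1) - 20/v = v/(⅔) - 20/v = v*(3/2) - 20/v = 3*v/2 - 20/v = -20/v + 3*v/2)
o(L(4 + 3))*(-11) = (-20/(4 + 3) + 3*(4 + 3)/2)*(-11) = (-20/7 + (3/2)*7)*(-11) = (-20*⅐ + 21/2)*(-11) = (-20/7 + 21/2)*(-11) = (107/14)*(-11) = -1177/14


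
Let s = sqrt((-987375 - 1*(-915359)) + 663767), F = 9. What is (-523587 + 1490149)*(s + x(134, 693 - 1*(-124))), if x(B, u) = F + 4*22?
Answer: 93756514 + 966562*sqrt(591751) ≈ 8.3729e+8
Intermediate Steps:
s = sqrt(591751) (s = sqrt((-987375 + 915359) + 663767) = sqrt(-72016 + 663767) = sqrt(591751) ≈ 769.25)
x(B, u) = 97 (x(B, u) = 9 + 4*22 = 9 + 88 = 97)
(-523587 + 1490149)*(s + x(134, 693 - 1*(-124))) = (-523587 + 1490149)*(sqrt(591751) + 97) = 966562*(97 + sqrt(591751)) = 93756514 + 966562*sqrt(591751)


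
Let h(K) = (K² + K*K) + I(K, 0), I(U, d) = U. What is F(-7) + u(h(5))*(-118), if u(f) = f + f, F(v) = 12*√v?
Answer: -12980 + 12*I*√7 ≈ -12980.0 + 31.749*I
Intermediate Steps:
h(K) = K + 2*K² (h(K) = (K² + K*K) + K = (K² + K²) + K = 2*K² + K = K + 2*K²)
u(f) = 2*f
F(-7) + u(h(5))*(-118) = 12*√(-7) + (2*(5*(1 + 2*5)))*(-118) = 12*(I*√7) + (2*(5*(1 + 10)))*(-118) = 12*I*√7 + (2*(5*11))*(-118) = 12*I*√7 + (2*55)*(-118) = 12*I*√7 + 110*(-118) = 12*I*√7 - 12980 = -12980 + 12*I*√7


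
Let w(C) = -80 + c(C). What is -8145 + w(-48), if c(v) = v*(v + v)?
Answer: -3617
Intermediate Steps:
c(v) = 2*v² (c(v) = v*(2*v) = 2*v²)
w(C) = -80 + 2*C²
-8145 + w(-48) = -8145 + (-80 + 2*(-48)²) = -8145 + (-80 + 2*2304) = -8145 + (-80 + 4608) = -8145 + 4528 = -3617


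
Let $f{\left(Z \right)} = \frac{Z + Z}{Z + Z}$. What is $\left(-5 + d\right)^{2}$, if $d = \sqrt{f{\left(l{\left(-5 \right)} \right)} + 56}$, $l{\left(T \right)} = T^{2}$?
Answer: $\left(5 - \sqrt{57}\right)^{2} \approx 6.5017$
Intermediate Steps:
$f{\left(Z \right)} = 1$ ($f{\left(Z \right)} = \frac{2 Z}{2 Z} = 2 Z \frac{1}{2 Z} = 1$)
$d = \sqrt{57}$ ($d = \sqrt{1 + 56} = \sqrt{57} \approx 7.5498$)
$\left(-5 + d\right)^{2} = \left(-5 + \sqrt{57}\right)^{2}$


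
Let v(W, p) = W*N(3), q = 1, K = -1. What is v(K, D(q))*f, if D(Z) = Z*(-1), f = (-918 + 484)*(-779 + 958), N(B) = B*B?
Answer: 699174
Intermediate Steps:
N(B) = B²
f = -77686 (f = -434*179 = -77686)
D(Z) = -Z
v(W, p) = 9*W (v(W, p) = W*3² = W*9 = 9*W)
v(K, D(q))*f = (9*(-1))*(-77686) = -9*(-77686) = 699174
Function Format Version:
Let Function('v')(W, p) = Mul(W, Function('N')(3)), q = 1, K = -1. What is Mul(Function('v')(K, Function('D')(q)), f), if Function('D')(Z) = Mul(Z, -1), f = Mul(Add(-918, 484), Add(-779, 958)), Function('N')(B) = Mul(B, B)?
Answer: 699174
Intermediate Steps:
Function('N')(B) = Pow(B, 2)
f = -77686 (f = Mul(-434, 179) = -77686)
Function('D')(Z) = Mul(-1, Z)
Function('v')(W, p) = Mul(9, W) (Function('v')(W, p) = Mul(W, Pow(3, 2)) = Mul(W, 9) = Mul(9, W))
Mul(Function('v')(K, Function('D')(q)), f) = Mul(Mul(9, -1), -77686) = Mul(-9, -77686) = 699174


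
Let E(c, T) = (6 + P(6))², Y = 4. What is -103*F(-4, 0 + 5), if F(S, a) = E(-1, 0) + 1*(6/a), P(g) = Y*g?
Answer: -464118/5 ≈ -92824.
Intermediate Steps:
P(g) = 4*g
E(c, T) = 900 (E(c, T) = (6 + 4*6)² = (6 + 24)² = 30² = 900)
F(S, a) = 900 + 6/a (F(S, a) = 900 + 1*(6/a) = 900 + 6/a)
-103*F(-4, 0 + 5) = -103*(900 + 6/(0 + 5)) = -103*(900 + 6/5) = -103*4506/5 = -464118/5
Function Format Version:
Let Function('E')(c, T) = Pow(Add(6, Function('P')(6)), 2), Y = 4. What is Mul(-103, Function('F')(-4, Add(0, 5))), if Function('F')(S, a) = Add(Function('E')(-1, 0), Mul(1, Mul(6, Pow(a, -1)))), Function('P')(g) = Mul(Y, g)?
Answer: Rational(-464118, 5) ≈ -92824.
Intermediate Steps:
Function('P')(g) = Mul(4, g)
Function('E')(c, T) = 900 (Function('E')(c, T) = Pow(Add(6, Mul(4, 6)), 2) = Pow(Add(6, 24), 2) = Pow(30, 2) = 900)
Function('F')(S, a) = Add(900, Mul(6, Pow(a, -1))) (Function('F')(S, a) = Add(900, Mul(1, Mul(6, Pow(a, -1)))) = Add(900, Mul(6, Pow(a, -1))))
Mul(-103, Function('F')(-4, Add(0, 5))) = Mul(-103, Add(900, Mul(6, Pow(Add(0, 5), -1)))) = Mul(-103, Add(900, Mul(6, Pow(5, -1)))) = Mul(-103, Add(900, Mul(6, Rational(1, 5)))) = Mul(-103, Add(900, Rational(6, 5))) = Mul(-103, Rational(4506, 5)) = Rational(-464118, 5)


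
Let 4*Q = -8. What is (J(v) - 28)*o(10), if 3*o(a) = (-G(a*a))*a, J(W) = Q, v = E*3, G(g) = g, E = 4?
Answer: 10000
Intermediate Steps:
v = 12 (v = 4*3 = 12)
Q = -2 (Q = (¼)*(-8) = -2)
J(W) = -2
o(a) = -a³/3 (o(a) = ((-a*a)*a)/3 = ((-a²)*a)/3 = (-a³)/3 = -a³/3)
(J(v) - 28)*o(10) = (-2 - 28)*(-⅓*10³) = -(-10)*1000 = -30*(-1000/3) = 10000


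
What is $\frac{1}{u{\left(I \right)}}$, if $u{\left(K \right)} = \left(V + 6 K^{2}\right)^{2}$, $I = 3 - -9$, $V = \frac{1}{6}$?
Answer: $\frac{36}{26884225} \approx 1.3391 \cdot 10^{-6}$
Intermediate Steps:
$V = \frac{1}{6} \approx 0.16667$
$I = 12$ ($I = 3 + 9 = 12$)
$u{\left(K \right)} = \left(\frac{1}{6} + 6 K^{2}\right)^{2}$
$\frac{1}{u{\left(I \right)}} = \frac{1}{\frac{1}{36} \left(1 + 36 \cdot 12^{2}\right)^{2}} = \frac{1}{\frac{1}{36} \left(1 + 36 \cdot 144\right)^{2}} = \frac{1}{\frac{1}{36} \left(1 + 5184\right)^{2}} = \frac{1}{\frac{1}{36} \cdot 5185^{2}} = \frac{1}{\frac{1}{36} \cdot 26884225} = \frac{1}{\frac{26884225}{36}} = \frac{36}{26884225}$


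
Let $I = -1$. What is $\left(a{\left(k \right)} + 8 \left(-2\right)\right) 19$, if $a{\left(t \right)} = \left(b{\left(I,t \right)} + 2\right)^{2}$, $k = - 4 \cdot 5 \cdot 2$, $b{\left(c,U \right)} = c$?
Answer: $-285$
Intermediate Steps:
$k = -40$ ($k = \left(-4\right) 10 = -40$)
$a{\left(t \right)} = 1$ ($a{\left(t \right)} = \left(-1 + 2\right)^{2} = 1^{2} = 1$)
$\left(a{\left(k \right)} + 8 \left(-2\right)\right) 19 = \left(1 + 8 \left(-2\right)\right) 19 = \left(1 - 16\right) 19 = \left(-15\right) 19 = -285$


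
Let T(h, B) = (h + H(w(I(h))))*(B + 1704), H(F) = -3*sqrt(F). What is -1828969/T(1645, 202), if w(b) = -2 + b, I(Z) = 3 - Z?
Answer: -3008654005/5185884826 - 5486907*I*sqrt(411)/2592942413 ≈ -0.58016 - 0.0429*I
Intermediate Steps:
T(h, B) = (1704 + B)*(h - 3*sqrt(1 - h)) (T(h, B) = (h - 3*sqrt(-2 + (3 - h)))*(B + 1704) = (h - 3*sqrt(1 - h))*(1704 + B) = (1704 + B)*(h - 3*sqrt(1 - h)))
-1828969/T(1645, 202) = -1828969/(-5112*sqrt(1 - 1*1645) + 1704*1645 + 202*1645 - 3*202*sqrt(1 - 1*1645)) = -1828969/(-5112*sqrt(1 - 1645) + 2803080 + 332290 - 3*202*sqrt(1 - 1645)) = -1828969/(-10224*I*sqrt(411) + 2803080 + 332290 - 3*202*sqrt(-1644)) = -1828969/(-10224*I*sqrt(411) + 2803080 + 332290 - 3*202*2*I*sqrt(411)) = -1828969/(-10224*I*sqrt(411) + 2803080 + 332290 - 1212*I*sqrt(411)) = -1828969/(3135370 - 11436*I*sqrt(411))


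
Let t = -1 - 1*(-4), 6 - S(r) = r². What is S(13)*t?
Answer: -489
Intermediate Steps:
S(r) = 6 - r²
t = 3 (t = -1 + 4 = 3)
S(13)*t = (6 - 1*13²)*3 = (6 - 1*169)*3 = (6 - 169)*3 = -163*3 = -489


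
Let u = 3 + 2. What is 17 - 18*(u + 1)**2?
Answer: -631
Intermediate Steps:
u = 5
17 - 18*(u + 1)**2 = 17 - 18*(5 + 1)**2 = 17 - 18*6**2 = 17 - 18*36 = 17 - 648 = -631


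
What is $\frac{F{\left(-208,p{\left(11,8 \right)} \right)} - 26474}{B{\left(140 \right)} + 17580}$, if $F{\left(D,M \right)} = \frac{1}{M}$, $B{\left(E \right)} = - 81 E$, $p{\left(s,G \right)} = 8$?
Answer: $- \frac{70597}{16640} \approx -4.2426$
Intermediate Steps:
$\frac{F{\left(-208,p{\left(11,8 \right)} \right)} - 26474}{B{\left(140 \right)} + 17580} = \frac{\frac{1}{8} - 26474}{\left(-81\right) 140 + 17580} = \frac{\frac{1}{8} - 26474}{-11340 + 17580} = - \frac{211791}{8 \cdot 6240} = \left(- \frac{211791}{8}\right) \frac{1}{6240} = - \frac{70597}{16640}$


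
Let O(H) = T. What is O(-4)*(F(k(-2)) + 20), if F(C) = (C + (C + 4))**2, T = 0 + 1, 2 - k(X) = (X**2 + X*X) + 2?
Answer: 164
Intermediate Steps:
k(X) = -2*X**2 (k(X) = 2 - ((X**2 + X*X) + 2) = 2 - ((X**2 + X**2) + 2) = 2 - (2*X**2 + 2) = 2 - (2 + 2*X**2) = 2 + (-2 - 2*X**2) = -2*X**2)
T = 1
O(H) = 1
F(C) = (4 + 2*C)**2 (F(C) = (C + (4 + C))**2 = (4 + 2*C)**2)
O(-4)*(F(k(-2)) + 20) = 1*(4*(2 - 2*(-2)**2)**2 + 20) = 1*(4*(2 - 2*4)**2 + 20) = 1*(4*(2 - 8)**2 + 20) = 1*(4*(-6)**2 + 20) = 1*(4*36 + 20) = 1*(144 + 20) = 1*164 = 164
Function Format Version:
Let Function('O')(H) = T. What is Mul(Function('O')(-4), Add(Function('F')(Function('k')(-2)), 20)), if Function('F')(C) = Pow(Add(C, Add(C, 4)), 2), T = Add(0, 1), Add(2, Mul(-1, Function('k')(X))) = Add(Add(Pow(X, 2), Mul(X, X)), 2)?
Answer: 164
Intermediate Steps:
Function('k')(X) = Mul(-2, Pow(X, 2)) (Function('k')(X) = Add(2, Mul(-1, Add(Add(Pow(X, 2), Mul(X, X)), 2))) = Add(2, Mul(-1, Add(Add(Pow(X, 2), Pow(X, 2)), 2))) = Add(2, Mul(-1, Add(Mul(2, Pow(X, 2)), 2))) = Add(2, Mul(-1, Add(2, Mul(2, Pow(X, 2))))) = Add(2, Add(-2, Mul(-2, Pow(X, 2)))) = Mul(-2, Pow(X, 2)))
T = 1
Function('O')(H) = 1
Function('F')(C) = Pow(Add(4, Mul(2, C)), 2) (Function('F')(C) = Pow(Add(C, Add(4, C)), 2) = Pow(Add(4, Mul(2, C)), 2))
Mul(Function('O')(-4), Add(Function('F')(Function('k')(-2)), 20)) = Mul(1, Add(Mul(4, Pow(Add(2, Mul(-2, Pow(-2, 2))), 2)), 20)) = Mul(1, Add(Mul(4, Pow(Add(2, Mul(-2, 4)), 2)), 20)) = Mul(1, Add(Mul(4, Pow(Add(2, -8), 2)), 20)) = Mul(1, Add(Mul(4, Pow(-6, 2)), 20)) = Mul(1, Add(Mul(4, 36), 20)) = Mul(1, Add(144, 20)) = Mul(1, 164) = 164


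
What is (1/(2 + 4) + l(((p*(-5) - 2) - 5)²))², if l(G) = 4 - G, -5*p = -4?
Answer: 491401/36 ≈ 13650.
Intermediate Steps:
p = ⅘ (p = -⅕*(-4) = ⅘ ≈ 0.80000)
(1/(2 + 4) + l(((p*(-5) - 2) - 5)²))² = (1/(2 + 4) + (4 - (((⅘)*(-5) - 2) - 5)²))² = (1/6 + (4 - ((-4 - 2) - 5)²))² = (⅙ + (4 - (-6 - 5)²))² = (⅙ + (4 - 1*(-11)²))² = (⅙ + (4 - 1*121))² = (⅙ + (4 - 121))² = (⅙ - 117)² = (-701/6)² = 491401/36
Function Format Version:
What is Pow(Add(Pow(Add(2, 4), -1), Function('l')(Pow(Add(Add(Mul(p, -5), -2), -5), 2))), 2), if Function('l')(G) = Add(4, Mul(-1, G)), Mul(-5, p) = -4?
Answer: Rational(491401, 36) ≈ 13650.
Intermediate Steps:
p = Rational(4, 5) (p = Mul(Rational(-1, 5), -4) = Rational(4, 5) ≈ 0.80000)
Pow(Add(Pow(Add(2, 4), -1), Function('l')(Pow(Add(Add(Mul(p, -5), -2), -5), 2))), 2) = Pow(Add(Pow(Add(2, 4), -1), Add(4, Mul(-1, Pow(Add(Add(Mul(Rational(4, 5), -5), -2), -5), 2)))), 2) = Pow(Add(Pow(6, -1), Add(4, Mul(-1, Pow(Add(Add(-4, -2), -5), 2)))), 2) = Pow(Add(Rational(1, 6), Add(4, Mul(-1, Pow(Add(-6, -5), 2)))), 2) = Pow(Add(Rational(1, 6), Add(4, Mul(-1, Pow(-11, 2)))), 2) = Pow(Add(Rational(1, 6), Add(4, Mul(-1, 121))), 2) = Pow(Add(Rational(1, 6), Add(4, -121)), 2) = Pow(Add(Rational(1, 6), -117), 2) = Pow(Rational(-701, 6), 2) = Rational(491401, 36)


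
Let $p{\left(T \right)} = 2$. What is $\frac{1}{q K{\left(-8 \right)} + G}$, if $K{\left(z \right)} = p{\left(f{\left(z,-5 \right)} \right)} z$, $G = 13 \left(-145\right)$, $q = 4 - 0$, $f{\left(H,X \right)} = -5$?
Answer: $- \frac{1}{1949} \approx -0.00051308$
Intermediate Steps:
$q = 4$ ($q = 4 + 0 = 4$)
$G = -1885$
$K{\left(z \right)} = 2 z$
$\frac{1}{q K{\left(-8 \right)} + G} = \frac{1}{4 \cdot 2 \left(-8\right) - 1885} = \frac{1}{4 \left(-16\right) - 1885} = \frac{1}{-64 - 1885} = \frac{1}{-1949} = - \frac{1}{1949}$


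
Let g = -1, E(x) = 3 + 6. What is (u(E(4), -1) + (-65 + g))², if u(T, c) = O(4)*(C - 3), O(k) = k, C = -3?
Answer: 8100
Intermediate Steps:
E(x) = 9
u(T, c) = -24 (u(T, c) = 4*(-3 - 3) = 4*(-6) = -24)
(u(E(4), -1) + (-65 + g))² = (-24 + (-65 - 1))² = (-24 - 66)² = (-90)² = 8100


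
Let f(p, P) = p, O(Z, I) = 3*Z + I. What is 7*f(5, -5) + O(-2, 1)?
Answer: 30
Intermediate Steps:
O(Z, I) = I + 3*Z
7*f(5, -5) + O(-2, 1) = 7*5 + (1 + 3*(-2)) = 35 + (1 - 6) = 35 - 5 = 30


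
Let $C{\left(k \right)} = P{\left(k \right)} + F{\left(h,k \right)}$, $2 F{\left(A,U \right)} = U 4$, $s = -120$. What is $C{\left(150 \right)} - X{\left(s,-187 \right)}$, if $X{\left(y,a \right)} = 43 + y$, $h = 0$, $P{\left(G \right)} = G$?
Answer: $527$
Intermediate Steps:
$F{\left(A,U \right)} = 2 U$ ($F{\left(A,U \right)} = \frac{U 4}{2} = \frac{4 U}{2} = 2 U$)
$C{\left(k \right)} = 3 k$ ($C{\left(k \right)} = k + 2 k = 3 k$)
$C{\left(150 \right)} - X{\left(s,-187 \right)} = 3 \cdot 150 - \left(43 - 120\right) = 450 - -77 = 450 + 77 = 527$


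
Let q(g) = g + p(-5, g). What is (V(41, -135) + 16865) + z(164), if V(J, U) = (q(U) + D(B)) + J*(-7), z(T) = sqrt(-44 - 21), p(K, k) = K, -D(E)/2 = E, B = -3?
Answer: 16444 + I*sqrt(65) ≈ 16444.0 + 8.0623*I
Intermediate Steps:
D(E) = -2*E
z(T) = I*sqrt(65) (z(T) = sqrt(-65) = I*sqrt(65))
q(g) = -5 + g (q(g) = g - 5 = -5 + g)
V(J, U) = 1 + U - 7*J (V(J, U) = ((-5 + U) - 2*(-3)) + J*(-7) = ((-5 + U) + 6) - 7*J = (1 + U) - 7*J = 1 + U - 7*J)
(V(41, -135) + 16865) + z(164) = ((1 - 135 - 7*41) + 16865) + I*sqrt(65) = ((1 - 135 - 287) + 16865) + I*sqrt(65) = (-421 + 16865) + I*sqrt(65) = 16444 + I*sqrt(65)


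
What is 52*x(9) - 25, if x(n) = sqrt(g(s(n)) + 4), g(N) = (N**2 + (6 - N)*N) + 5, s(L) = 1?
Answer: -25 + 52*sqrt(15) ≈ 176.40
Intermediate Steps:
g(N) = 5 + N**2 + N*(6 - N) (g(N) = (N**2 + N*(6 - N)) + 5 = 5 + N**2 + N*(6 - N))
x(n) = sqrt(15) (x(n) = sqrt((5 + 6*1) + 4) = sqrt((5 + 6) + 4) = sqrt(11 + 4) = sqrt(15))
52*x(9) - 25 = 52*sqrt(15) - 25 = -25 + 52*sqrt(15)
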